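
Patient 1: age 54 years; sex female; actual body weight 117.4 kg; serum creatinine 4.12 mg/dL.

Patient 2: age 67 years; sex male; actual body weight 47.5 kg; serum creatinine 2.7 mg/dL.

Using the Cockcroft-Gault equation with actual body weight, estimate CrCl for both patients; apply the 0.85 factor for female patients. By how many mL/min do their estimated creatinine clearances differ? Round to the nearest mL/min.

Patient 1: CrCl = (140 − 54) × 117.4 / (72 × 4.12) × 0.85 = 10096.4 / 296.64 × 0.85 ≈ 28.9 mL/min
Patient 2: CrCl = (140 − 67) × 47.5 / (72 × 2.7) = 3467.5 / 194.40 ≈ 17.8 mL/min
|28.9 − 17.8| = 11.1 mL/min

11 mL/min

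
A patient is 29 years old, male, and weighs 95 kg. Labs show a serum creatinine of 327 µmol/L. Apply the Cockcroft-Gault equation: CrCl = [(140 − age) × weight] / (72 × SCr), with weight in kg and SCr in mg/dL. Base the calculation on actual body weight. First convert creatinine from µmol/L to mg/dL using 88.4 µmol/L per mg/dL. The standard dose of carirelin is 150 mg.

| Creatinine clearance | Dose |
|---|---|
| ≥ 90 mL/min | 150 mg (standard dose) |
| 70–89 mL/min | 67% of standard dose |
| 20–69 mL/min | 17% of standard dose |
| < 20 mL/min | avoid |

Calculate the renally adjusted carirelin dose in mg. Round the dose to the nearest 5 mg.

25 mg

SCr = 327 / 88.4 = 3.699 mg/dL
CrCl = (140 − 29) × 95 / (72 × 3.699) = 10545.0 / 266.33 ≈ 39.6 mL/min
CrCl ≈ 40 mL/min → bracket 20–69 mL/min.
17% of 150 mg = 25.5 mg → 25 mg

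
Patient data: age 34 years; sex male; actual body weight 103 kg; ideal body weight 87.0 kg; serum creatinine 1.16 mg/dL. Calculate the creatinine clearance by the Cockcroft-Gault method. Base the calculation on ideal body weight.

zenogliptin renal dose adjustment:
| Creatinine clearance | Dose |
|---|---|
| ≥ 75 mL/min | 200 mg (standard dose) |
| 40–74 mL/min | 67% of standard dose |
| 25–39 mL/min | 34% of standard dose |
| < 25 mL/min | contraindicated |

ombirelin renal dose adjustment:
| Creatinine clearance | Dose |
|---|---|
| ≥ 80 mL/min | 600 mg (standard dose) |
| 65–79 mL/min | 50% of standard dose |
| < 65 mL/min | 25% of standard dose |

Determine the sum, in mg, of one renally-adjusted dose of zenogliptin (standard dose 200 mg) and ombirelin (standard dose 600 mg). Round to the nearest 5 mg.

800 mg

CrCl = (140 − 34) × 87 / (72 × 1.16) = 9222.0 / 83.52 ≈ 110.4 mL/min
CrCl ≈ 110 mL/min.
zenogliptin: ≥ 75 mL/min → 100% of 200 mg = 200 mg.
ombirelin: ≥ 80 mL/min → 100% of 600 mg = 600 mg.
Total = 200 + 600 = 800 mg.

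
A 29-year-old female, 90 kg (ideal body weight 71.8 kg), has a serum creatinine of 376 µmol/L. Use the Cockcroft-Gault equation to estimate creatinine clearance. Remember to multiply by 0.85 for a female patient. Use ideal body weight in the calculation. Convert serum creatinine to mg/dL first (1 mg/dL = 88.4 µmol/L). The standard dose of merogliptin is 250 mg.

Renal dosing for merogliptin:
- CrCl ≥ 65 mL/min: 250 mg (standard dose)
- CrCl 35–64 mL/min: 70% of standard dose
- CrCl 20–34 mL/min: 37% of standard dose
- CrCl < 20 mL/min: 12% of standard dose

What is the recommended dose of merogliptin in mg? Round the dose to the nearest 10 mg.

90 mg

SCr = 376 / 88.4 = 4.253 mg/dL
CrCl = (140 − 29) × 71.8 / (72 × 4.253) × 0.85 = 7969.8 / 306.22 × 0.85 ≈ 22.1 mL/min
CrCl ≈ 22 mL/min → bracket 20–34 mL/min.
37% of 250 mg = 92.5 mg → 90 mg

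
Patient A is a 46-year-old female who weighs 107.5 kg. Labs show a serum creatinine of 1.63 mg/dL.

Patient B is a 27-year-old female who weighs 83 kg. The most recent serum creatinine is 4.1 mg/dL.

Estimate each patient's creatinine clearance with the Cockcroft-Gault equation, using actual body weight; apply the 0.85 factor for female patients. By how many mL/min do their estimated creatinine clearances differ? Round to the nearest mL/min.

46 mL/min

Patient A: CrCl = (140 − 46) × 107.5 / (72 × 1.63) × 0.85 = 10105.0 / 117.36 × 0.85 ≈ 73.2 mL/min
Patient B: CrCl = (140 − 27) × 83 / (72 × 4.1) × 0.85 = 9379.0 / 295.20 × 0.85 ≈ 27.0 mL/min
|73.2 − 27.0| = 46.2 mL/min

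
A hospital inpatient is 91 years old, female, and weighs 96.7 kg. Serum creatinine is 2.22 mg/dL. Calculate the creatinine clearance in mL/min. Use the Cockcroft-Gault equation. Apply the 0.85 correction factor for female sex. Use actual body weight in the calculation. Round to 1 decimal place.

CrCl = (140 − 91) × 96.7 / (72 × 2.22) × 0.85 = 4738.3 / 159.84 × 0.85 ≈ 25.2 mL/min

25.2 mL/min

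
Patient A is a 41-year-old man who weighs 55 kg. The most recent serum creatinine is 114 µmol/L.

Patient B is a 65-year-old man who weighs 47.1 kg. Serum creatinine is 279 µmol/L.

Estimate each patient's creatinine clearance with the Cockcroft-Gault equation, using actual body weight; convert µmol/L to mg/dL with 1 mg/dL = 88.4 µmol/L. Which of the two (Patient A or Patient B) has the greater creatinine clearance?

Patient A: SCr = 114 / 88.4 = 1.29 mg/dL
Patient A: CrCl = (140 − 41) × 55 / (72 × 1.29) = 5445.0 / 92.88 ≈ 58.6 mL/min
Patient B: SCr = 279 / 88.4 = 3.156 mg/dL
Patient B: CrCl = (140 − 65) × 47.1 / (72 × 3.156) = 3532.5 / 227.23 ≈ 15.5 mL/min
58.6 vs 15.5 mL/min → Patient A is higher.

Patient A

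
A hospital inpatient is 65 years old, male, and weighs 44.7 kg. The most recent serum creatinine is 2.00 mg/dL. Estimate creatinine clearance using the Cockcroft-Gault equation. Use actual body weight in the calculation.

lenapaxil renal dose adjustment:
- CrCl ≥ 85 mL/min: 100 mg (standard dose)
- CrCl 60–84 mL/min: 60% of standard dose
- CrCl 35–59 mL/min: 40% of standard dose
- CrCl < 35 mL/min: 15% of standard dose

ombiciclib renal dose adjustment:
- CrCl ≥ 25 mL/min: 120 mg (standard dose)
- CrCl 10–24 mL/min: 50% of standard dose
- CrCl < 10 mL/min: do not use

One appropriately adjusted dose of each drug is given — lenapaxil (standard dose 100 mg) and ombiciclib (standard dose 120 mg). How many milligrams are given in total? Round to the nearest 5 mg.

CrCl = (140 − 65) × 44.7 / (72 × 2) = 3352.5 / 144.00 ≈ 23.3 mL/min
CrCl ≈ 23 mL/min.
lenapaxil: < 35 mL/min → 15% of 100 mg = 15 mg.
ombiciclib: 10–24 mL/min → 50% of 120 mg = 60 mg.
Total = 15 + 60 = 75 mg.

75 mg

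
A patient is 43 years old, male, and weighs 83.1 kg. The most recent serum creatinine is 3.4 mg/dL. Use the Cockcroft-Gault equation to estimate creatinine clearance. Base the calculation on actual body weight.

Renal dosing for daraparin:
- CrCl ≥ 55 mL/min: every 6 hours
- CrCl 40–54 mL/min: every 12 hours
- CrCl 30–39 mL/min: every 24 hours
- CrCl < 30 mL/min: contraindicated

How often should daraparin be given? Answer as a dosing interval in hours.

CrCl = (140 − 43) × 83.1 / (72 × 3.4) = 8060.7 / 244.80 ≈ 32.9 mL/min
CrCl ≈ 33 mL/min → bracket 30–39 mL/min → every 24 hours.

every 24 hours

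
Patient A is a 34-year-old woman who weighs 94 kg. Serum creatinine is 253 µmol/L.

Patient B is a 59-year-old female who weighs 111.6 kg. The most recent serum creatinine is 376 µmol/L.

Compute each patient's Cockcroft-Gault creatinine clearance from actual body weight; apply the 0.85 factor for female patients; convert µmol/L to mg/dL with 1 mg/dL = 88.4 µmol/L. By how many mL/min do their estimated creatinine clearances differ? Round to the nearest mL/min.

16 mL/min

Patient A: SCr = 253 / 88.4 = 2.862 mg/dL
Patient A: CrCl = (140 − 34) × 94 / (72 × 2.862) × 0.85 = 9964.0 / 206.06 × 0.85 ≈ 41.1 mL/min
Patient B: SCr = 376 / 88.4 = 4.253 mg/dL
Patient B: CrCl = (140 − 59) × 111.6 / (72 × 4.253) × 0.85 = 9039.6 / 306.22 × 0.85 ≈ 25.1 mL/min
|41.1 − 25.1| = 16.0 mL/min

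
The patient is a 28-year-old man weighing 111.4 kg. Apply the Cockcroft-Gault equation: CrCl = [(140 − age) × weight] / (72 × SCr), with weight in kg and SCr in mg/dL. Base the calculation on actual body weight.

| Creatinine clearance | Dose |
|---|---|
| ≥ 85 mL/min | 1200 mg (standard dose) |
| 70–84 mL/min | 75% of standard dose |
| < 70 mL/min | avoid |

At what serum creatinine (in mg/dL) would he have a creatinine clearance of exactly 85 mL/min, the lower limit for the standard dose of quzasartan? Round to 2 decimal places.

2.04 mg/dL

Standard dose requires CrCl ≥ 85 mL/min.
Set (140 − 28) × 111.4 / (72 × SCr) = 85
SCr = (140 − 28) × 111.4 / (72 × 85) = 2.039 mg/dL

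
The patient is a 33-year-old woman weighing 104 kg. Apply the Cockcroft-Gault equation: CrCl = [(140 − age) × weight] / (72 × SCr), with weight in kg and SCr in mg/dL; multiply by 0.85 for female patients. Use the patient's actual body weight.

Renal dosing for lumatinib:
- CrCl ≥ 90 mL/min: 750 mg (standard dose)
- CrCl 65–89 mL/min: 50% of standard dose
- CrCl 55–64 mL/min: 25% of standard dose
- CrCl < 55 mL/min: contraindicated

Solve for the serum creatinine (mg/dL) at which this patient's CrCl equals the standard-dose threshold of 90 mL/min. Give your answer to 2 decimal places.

1.46 mg/dL

Standard dose requires CrCl ≥ 90 mL/min.
Set (140 − 33) × 104 × 0.85 / (72 × SCr) = 90
SCr = (140 − 33) × 104 × 0.85 / (72 × 90) = 1.460 mg/dL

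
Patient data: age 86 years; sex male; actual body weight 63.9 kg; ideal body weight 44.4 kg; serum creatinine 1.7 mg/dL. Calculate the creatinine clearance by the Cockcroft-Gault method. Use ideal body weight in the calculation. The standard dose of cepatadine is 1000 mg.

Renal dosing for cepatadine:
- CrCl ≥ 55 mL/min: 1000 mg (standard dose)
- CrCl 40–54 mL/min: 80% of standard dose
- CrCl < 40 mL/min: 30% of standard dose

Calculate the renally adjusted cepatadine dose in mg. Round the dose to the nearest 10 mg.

CrCl = (140 − 86) × 44.4 / (72 × 1.7) = 2397.6 / 122.40 ≈ 19.6 mL/min
CrCl ≈ 20 mL/min → bracket < 40 mL/min.
30% of 1000 mg = 300 mg

300 mg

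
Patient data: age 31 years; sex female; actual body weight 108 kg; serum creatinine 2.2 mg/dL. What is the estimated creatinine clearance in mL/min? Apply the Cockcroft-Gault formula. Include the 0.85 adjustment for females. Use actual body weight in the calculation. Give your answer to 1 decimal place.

63.2 mL/min

CrCl = (140 − 31) × 108 / (72 × 2.2) × 0.85 = 11772.0 / 158.40 × 0.85 ≈ 63.2 mL/min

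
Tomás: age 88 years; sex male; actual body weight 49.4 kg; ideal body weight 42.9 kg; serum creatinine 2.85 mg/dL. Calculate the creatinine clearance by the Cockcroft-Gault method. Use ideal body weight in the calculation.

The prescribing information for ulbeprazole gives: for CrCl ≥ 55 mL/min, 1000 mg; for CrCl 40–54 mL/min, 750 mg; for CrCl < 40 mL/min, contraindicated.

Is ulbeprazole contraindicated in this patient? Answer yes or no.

CrCl = (140 − 88) × 42.9 / (72 × 2.85) = 2230.8 / 205.20 ≈ 10.9 mL/min
CrCl ≈ 11 mL/min, which is < 40 mL/min.

yes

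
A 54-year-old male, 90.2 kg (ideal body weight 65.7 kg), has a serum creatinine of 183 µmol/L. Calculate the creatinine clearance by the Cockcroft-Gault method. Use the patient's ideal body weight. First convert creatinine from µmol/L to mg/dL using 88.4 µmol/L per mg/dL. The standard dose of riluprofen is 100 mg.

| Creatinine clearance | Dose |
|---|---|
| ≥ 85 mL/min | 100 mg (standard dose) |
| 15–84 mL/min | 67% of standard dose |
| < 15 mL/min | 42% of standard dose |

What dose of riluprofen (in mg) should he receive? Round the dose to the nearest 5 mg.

65 mg

SCr = 183 / 88.4 = 2.07 mg/dL
CrCl = (140 − 54) × 65.7 / (72 × 2.07) = 5650.2 / 149.04 ≈ 37.9 mL/min
CrCl ≈ 38 mL/min → bracket 15–84 mL/min.
67% of 100 mg = 67 mg → 65 mg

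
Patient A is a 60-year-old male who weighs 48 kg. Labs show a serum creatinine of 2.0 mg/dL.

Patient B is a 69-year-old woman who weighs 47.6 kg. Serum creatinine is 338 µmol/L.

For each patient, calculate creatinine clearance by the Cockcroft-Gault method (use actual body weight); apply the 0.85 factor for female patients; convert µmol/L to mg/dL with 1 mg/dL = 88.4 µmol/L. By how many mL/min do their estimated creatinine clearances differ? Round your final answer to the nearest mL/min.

Patient A: CrCl = (140 − 60) × 48 / (72 × 2) = 3840.0 / 144.00 ≈ 26.7 mL/min
Patient B: SCr = 338 / 88.4 = 3.824 mg/dL
Patient B: CrCl = (140 − 69) × 47.6 / (72 × 3.824) × 0.85 = 3379.6 / 275.33 × 0.85 ≈ 10.4 mL/min
|26.7 − 10.4| = 16.3 mL/min

16 mL/min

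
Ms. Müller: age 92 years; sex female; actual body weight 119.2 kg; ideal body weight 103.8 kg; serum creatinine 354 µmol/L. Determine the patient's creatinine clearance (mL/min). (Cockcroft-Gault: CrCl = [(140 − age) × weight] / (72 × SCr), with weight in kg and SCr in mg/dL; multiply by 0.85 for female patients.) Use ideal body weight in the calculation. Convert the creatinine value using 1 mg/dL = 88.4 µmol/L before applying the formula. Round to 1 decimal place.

SCr = 354 / 88.4 = 4.005 mg/dL
CrCl = (140 − 92) × 103.8 / (72 × 4.005) × 0.85 = 4982.4 / 288.36 × 0.85 ≈ 14.7 mL/min

14.7 mL/min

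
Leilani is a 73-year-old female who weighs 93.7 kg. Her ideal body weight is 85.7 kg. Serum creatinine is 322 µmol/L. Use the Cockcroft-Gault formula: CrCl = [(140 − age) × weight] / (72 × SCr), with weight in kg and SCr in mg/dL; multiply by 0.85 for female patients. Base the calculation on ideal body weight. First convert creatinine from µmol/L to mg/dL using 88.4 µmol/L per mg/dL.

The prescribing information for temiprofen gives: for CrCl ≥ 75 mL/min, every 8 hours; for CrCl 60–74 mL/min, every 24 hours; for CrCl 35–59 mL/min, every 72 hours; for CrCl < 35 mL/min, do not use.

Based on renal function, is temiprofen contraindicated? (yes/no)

SCr = 322 / 88.4 = 3.643 mg/dL
CrCl = (140 − 73) × 85.7 / (72 × 3.643) × 0.85 = 5741.9 / 262.30 × 0.85 ≈ 18.6 mL/min
CrCl ≈ 19 mL/min, which is < 35 mL/min.

yes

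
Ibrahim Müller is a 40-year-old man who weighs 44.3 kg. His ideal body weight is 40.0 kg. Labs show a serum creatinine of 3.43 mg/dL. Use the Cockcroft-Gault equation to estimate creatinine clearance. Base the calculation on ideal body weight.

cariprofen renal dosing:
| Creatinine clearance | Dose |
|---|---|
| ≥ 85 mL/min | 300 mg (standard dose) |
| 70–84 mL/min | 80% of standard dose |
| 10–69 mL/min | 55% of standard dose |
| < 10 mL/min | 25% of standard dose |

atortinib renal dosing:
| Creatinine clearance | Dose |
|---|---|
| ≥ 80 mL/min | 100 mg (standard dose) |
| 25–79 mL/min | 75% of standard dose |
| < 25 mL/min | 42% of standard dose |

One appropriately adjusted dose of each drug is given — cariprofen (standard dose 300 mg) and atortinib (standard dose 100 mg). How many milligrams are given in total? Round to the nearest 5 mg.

205 mg

CrCl = (140 − 40) × 40 / (72 × 3.43) = 4000.0 / 246.96 ≈ 16.2 mL/min
CrCl ≈ 16 mL/min.
cariprofen: 10–69 mL/min → 55% of 300 mg = 165 mg.
atortinib: < 25 mL/min → 42% of 100 mg = 42 mg.
Total = 165 + 42 = 207 mg.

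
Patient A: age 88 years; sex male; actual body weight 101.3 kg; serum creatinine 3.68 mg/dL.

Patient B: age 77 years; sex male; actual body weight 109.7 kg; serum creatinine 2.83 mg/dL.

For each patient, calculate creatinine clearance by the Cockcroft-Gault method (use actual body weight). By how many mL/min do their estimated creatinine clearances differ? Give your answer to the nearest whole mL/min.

14 mL/min

Patient A: CrCl = (140 − 88) × 101.3 / (72 × 3.68) = 5267.6 / 264.96 ≈ 19.9 mL/min
Patient B: CrCl = (140 − 77) × 109.7 / (72 × 2.83) = 6911.1 / 203.76 ≈ 33.9 mL/min
|19.9 − 33.9| = 14.0 mL/min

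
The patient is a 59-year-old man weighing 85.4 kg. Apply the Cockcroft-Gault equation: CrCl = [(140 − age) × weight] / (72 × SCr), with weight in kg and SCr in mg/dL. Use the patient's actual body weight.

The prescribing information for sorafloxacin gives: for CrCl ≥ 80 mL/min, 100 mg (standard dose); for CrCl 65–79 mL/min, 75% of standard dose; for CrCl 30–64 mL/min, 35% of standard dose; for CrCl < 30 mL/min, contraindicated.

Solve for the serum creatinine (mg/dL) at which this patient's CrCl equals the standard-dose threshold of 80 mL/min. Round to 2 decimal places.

Standard dose requires CrCl ≥ 80 mL/min.
Set (140 − 59) × 85.4 / (72 × SCr) = 80
SCr = (140 − 59) × 85.4 / (72 × 80) = 1.201 mg/dL

1.20 mg/dL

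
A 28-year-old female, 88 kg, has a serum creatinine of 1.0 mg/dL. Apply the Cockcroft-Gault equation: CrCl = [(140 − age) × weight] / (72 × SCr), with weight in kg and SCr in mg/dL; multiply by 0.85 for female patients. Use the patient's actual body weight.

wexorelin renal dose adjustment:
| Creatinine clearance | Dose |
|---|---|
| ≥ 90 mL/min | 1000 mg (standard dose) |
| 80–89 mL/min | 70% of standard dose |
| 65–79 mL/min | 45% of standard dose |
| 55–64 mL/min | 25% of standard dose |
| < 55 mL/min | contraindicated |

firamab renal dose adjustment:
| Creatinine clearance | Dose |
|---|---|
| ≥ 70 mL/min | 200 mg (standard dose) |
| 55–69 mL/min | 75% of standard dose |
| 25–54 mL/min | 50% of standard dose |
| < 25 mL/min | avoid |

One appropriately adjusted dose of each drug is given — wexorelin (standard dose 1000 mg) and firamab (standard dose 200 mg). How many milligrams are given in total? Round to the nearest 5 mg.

CrCl = (140 − 28) × 88 / (72 × 1) × 0.85 = 9856.0 / 72.00 × 0.85 ≈ 116.4 mL/min
CrCl ≈ 116 mL/min.
wexorelin: ≥ 90 mL/min → 100% of 1000 mg = 1000 mg.
firamab: ≥ 70 mL/min → 100% of 200 mg = 200 mg.
Total = 1000 + 200 = 1200 mg.

1200 mg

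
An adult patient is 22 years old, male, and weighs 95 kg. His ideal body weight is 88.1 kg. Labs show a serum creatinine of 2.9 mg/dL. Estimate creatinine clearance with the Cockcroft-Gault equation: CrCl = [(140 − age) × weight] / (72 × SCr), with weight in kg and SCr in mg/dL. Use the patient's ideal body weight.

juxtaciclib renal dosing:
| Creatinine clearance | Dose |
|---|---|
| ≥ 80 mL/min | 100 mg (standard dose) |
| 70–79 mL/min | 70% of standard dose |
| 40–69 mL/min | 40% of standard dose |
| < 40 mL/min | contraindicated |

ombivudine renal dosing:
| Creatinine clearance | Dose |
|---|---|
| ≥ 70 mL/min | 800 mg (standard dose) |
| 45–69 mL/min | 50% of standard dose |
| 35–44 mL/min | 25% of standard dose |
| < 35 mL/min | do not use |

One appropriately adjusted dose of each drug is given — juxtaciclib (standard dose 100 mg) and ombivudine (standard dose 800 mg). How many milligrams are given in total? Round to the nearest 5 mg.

CrCl = (140 − 22) × 88.1 / (72 × 2.9) = 10395.8 / 208.80 ≈ 49.8 mL/min
CrCl ≈ 50 mL/min.
juxtaciclib: 40–69 mL/min → 40% of 100 mg = 40 mg.
ombivudine: 45–69 mL/min → 50% of 800 mg = 400 mg.
Total = 40 + 400 = 440 mg.

440 mg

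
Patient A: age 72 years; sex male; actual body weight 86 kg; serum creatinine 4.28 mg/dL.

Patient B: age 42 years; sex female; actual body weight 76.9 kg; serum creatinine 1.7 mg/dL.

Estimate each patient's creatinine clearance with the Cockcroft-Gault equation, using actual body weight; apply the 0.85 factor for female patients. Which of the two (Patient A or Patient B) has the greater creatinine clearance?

Patient A: CrCl = (140 − 72) × 86 / (72 × 4.28) = 5848.0 / 308.16 ≈ 19.0 mL/min
Patient B: CrCl = (140 − 42) × 76.9 / (72 × 1.7) × 0.85 = 7536.2 / 122.40 × 0.85 ≈ 52.3 mL/min
19.0 vs 52.3 mL/min → Patient B is higher.

Patient B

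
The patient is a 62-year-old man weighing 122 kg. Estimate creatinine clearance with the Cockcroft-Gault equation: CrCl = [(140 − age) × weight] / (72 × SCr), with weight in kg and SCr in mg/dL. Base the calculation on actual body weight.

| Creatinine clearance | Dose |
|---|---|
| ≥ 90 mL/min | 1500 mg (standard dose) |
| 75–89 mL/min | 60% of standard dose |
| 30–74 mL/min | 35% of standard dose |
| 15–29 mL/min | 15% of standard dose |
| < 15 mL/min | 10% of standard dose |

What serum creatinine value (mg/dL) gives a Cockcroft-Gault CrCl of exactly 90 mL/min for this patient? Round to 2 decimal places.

Standard dose requires CrCl ≥ 90 mL/min.
Set (140 − 62) × 122 / (72 × SCr) = 90
SCr = (140 − 62) × 122 / (72 × 90) = 1.469 mg/dL

1.47 mg/dL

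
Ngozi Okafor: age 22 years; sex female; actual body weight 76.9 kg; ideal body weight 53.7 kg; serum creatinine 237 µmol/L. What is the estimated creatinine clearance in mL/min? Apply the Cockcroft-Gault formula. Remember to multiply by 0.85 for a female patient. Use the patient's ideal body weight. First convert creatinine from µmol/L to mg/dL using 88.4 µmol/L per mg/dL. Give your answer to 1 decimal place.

SCr = 237 / 88.4 = 2.681 mg/dL
CrCl = (140 − 22) × 53.7 / (72 × 2.681) × 0.85 = 6336.6 / 193.03 × 0.85 ≈ 27.9 mL/min

27.9 mL/min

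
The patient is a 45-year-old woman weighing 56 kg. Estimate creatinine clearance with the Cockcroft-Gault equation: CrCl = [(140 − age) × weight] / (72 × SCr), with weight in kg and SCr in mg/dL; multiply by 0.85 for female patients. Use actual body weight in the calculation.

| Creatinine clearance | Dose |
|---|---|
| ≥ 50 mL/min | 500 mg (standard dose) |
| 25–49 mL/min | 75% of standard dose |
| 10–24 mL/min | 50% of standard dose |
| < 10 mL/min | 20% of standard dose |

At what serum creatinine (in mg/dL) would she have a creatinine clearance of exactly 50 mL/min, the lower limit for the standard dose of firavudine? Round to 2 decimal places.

Standard dose requires CrCl ≥ 50 mL/min.
Set (140 − 45) × 56 × 0.85 / (72 × SCr) = 50
SCr = (140 − 45) × 56 × 0.85 / (72 × 50) = 1.256 mg/dL

1.26 mg/dL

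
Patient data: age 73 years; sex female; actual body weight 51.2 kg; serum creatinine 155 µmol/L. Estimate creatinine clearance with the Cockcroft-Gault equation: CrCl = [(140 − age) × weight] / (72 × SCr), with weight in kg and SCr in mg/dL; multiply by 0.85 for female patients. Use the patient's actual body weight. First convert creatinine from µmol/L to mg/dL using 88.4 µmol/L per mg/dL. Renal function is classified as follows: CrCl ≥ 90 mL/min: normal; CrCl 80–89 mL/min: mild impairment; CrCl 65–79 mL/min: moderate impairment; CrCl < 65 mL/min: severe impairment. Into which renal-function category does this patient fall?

severe impairment

SCr = 155 / 88.4 = 1.753 mg/dL
CrCl = (140 − 73) × 51.2 / (72 × 1.753) × 0.85 = 3430.4 / 126.22 × 0.85 ≈ 23.1 mL/min
23 mL/min falls in the 'severe impairment' range.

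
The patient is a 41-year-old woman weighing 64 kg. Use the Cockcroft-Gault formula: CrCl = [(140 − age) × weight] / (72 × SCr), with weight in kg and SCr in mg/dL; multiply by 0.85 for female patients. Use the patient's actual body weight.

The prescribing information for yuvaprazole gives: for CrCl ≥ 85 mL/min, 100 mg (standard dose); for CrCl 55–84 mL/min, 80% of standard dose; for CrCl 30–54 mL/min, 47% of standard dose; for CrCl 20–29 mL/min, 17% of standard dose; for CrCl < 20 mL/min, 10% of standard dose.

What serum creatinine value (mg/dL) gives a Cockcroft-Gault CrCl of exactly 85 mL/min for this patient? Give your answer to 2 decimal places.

Standard dose requires CrCl ≥ 85 mL/min.
Set (140 − 41) × 64 × 0.85 / (72 × SCr) = 85
SCr = (140 − 41) × 64 × 0.85 / (72 × 85) = 0.880 mg/dL

0.88 mg/dL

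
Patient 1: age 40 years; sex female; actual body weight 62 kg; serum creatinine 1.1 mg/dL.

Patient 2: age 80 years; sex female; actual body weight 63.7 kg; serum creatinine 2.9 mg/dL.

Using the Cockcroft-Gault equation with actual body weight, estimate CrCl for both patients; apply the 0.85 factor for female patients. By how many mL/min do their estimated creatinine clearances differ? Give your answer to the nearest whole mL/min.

Patient 1: CrCl = (140 − 40) × 62 / (72 × 1.1) × 0.85 = 6200.0 / 79.20 × 0.85 ≈ 66.5 mL/min
Patient 2: CrCl = (140 − 80) × 63.7 / (72 × 2.9) × 0.85 = 3822.0 / 208.80 × 0.85 ≈ 15.6 mL/min
|66.5 − 15.6| = 50.9 mL/min

51 mL/min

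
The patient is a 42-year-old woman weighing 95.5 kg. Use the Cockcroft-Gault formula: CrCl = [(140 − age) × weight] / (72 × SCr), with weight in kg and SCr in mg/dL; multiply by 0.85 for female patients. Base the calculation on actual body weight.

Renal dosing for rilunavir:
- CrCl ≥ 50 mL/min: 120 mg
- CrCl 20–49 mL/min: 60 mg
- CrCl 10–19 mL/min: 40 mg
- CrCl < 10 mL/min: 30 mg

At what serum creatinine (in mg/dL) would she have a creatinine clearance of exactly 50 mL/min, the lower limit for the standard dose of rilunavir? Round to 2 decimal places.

2.21 mg/dL

Standard dose requires CrCl ≥ 50 mL/min.
Set (140 − 42) × 95.5 × 0.85 / (72 × SCr) = 50
SCr = (140 − 42) × 95.5 × 0.85 / (72 × 50) = 2.210 mg/dL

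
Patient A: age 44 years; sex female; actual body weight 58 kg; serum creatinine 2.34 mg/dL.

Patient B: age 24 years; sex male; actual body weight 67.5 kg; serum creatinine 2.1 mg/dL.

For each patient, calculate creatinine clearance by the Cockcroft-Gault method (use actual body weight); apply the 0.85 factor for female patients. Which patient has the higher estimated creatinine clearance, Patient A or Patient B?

Patient A: CrCl = (140 − 44) × 58 / (72 × 2.34) × 0.85 = 5568.0 / 168.48 × 0.85 ≈ 28.1 mL/min
Patient B: CrCl = (140 − 24) × 67.5 / (72 × 2.1) = 7830.0 / 151.20 ≈ 51.8 mL/min
28.1 vs 51.8 mL/min → Patient B is higher.

Patient B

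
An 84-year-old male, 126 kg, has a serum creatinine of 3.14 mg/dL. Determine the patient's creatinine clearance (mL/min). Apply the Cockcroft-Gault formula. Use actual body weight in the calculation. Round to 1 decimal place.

31.2 mL/min

CrCl = (140 − 84) × 126 / (72 × 3.14) = 7056.0 / 226.08 ≈ 31.2 mL/min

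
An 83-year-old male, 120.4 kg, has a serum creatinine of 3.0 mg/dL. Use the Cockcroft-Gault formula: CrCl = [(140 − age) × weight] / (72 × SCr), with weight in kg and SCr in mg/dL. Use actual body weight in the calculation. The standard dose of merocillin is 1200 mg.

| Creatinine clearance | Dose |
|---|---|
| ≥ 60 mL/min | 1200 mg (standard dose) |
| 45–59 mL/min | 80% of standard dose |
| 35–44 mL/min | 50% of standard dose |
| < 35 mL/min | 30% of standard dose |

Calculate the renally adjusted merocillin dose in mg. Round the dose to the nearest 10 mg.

360 mg

CrCl = (140 − 83) × 120.4 / (72 × 3) = 6862.8 / 216.00 ≈ 31.8 mL/min
CrCl ≈ 32 mL/min → bracket < 35 mL/min.
30% of 1200 mg = 360 mg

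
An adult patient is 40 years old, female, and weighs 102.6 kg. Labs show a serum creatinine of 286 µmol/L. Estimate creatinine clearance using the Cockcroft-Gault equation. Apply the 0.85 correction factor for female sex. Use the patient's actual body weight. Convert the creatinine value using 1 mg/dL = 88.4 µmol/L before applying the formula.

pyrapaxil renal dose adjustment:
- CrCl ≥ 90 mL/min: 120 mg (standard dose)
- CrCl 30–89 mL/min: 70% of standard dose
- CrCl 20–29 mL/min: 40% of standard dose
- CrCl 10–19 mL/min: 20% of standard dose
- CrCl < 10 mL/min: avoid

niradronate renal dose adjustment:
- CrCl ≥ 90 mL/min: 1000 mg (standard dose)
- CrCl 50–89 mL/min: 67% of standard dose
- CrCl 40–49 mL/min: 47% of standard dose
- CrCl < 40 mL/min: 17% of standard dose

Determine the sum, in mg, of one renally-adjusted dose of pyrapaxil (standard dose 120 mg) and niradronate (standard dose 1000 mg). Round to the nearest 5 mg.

SCr = 286 / 88.4 = 3.235 mg/dL
CrCl = (140 − 40) × 102.6 / (72 × 3.235) × 0.85 = 10260.0 / 232.92 × 0.85 ≈ 37.4 mL/min
CrCl ≈ 37 mL/min.
pyrapaxil: 30–89 mL/min → 70% of 120 mg = 84 mg.
niradronate: < 40 mL/min → 17% of 1000 mg = 170 mg.
Total = 84 + 170 = 254 mg.

255 mg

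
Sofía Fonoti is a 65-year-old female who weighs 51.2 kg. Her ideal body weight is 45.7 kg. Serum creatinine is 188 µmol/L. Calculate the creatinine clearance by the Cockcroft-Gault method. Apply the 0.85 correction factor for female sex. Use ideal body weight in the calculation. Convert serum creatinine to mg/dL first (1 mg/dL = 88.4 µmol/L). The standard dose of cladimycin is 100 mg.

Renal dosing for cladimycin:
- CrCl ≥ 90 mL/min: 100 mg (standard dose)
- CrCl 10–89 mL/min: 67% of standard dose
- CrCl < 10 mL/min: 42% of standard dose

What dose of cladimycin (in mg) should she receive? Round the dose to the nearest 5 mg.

SCr = 188 / 88.4 = 2.127 mg/dL
CrCl = (140 − 65) × 45.7 / (72 × 2.127) × 0.85 = 3427.5 / 153.14 × 0.85 ≈ 19.0 mL/min
CrCl ≈ 19 mL/min → bracket 10–89 mL/min.
67% of 100 mg = 67 mg → 65 mg

65 mg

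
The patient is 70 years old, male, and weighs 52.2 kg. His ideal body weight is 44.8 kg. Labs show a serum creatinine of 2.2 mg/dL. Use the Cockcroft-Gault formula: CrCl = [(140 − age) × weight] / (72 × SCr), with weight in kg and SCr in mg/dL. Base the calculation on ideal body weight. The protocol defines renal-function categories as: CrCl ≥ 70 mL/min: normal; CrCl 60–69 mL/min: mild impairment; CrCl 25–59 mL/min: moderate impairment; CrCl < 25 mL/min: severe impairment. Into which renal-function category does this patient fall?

CrCl = (140 − 70) × 44.8 / (72 × 2.2) = 3136.0 / 158.40 ≈ 19.8 mL/min
20 mL/min falls in the 'severe impairment' range.

severe impairment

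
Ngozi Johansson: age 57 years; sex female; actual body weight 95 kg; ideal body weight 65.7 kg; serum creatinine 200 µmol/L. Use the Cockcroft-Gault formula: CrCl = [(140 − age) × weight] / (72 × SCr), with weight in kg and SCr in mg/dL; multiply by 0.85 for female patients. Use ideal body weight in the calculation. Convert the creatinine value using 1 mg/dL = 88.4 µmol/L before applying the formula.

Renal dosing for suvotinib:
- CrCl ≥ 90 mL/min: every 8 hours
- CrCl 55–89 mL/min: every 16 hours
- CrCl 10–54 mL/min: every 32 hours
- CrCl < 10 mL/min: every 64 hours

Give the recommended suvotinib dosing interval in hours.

SCr = 200 / 88.4 = 2.262 mg/dL
CrCl = (140 − 57) × 65.7 / (72 × 2.262) × 0.85 = 5453.1 / 162.86 × 0.85 ≈ 28.5 mL/min
CrCl ≈ 28 mL/min → bracket 10–54 mL/min → every 32 hours.

every 32 hours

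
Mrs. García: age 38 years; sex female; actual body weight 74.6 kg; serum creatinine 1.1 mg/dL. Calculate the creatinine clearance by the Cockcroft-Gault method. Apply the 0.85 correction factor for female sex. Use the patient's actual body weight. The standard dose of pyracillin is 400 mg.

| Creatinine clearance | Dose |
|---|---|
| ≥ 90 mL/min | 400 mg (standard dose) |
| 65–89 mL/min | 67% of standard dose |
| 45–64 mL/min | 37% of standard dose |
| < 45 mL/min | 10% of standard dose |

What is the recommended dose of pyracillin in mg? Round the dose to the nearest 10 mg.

270 mg

CrCl = (140 − 38) × 74.6 / (72 × 1.1) × 0.85 = 7609.2 / 79.20 × 0.85 ≈ 81.7 mL/min
CrCl ≈ 82 mL/min → bracket 65–89 mL/min.
67% of 400 mg = 268 mg → 270 mg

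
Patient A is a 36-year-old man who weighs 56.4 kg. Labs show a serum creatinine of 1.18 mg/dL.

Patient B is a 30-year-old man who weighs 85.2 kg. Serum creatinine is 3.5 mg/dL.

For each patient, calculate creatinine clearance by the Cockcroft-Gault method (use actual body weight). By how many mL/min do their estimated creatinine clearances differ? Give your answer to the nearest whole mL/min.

Patient A: CrCl = (140 − 36) × 56.4 / (72 × 1.18) = 5865.6 / 84.96 ≈ 69.0 mL/min
Patient B: CrCl = (140 − 30) × 85.2 / (72 × 3.5) = 9372.0 / 252.00 ≈ 37.2 mL/min
|69.0 − 37.2| = 31.8 mL/min

32 mL/min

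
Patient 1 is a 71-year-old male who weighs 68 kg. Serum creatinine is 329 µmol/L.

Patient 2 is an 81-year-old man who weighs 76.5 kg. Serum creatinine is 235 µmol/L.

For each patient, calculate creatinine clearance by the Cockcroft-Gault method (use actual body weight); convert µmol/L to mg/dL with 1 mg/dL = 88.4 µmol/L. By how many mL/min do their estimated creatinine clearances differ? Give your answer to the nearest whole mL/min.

6 mL/min

Patient 1: SCr = 329 / 88.4 = 3.722 mg/dL
Patient 1: CrCl = (140 − 71) × 68 / (72 × 3.722) = 4692.0 / 267.98 ≈ 17.5 mL/min
Patient 2: SCr = 235 / 88.4 = 2.658 mg/dL
Patient 2: CrCl = (140 − 81) × 76.5 / (72 × 2.658) = 4513.5 / 191.38 ≈ 23.6 mL/min
|17.5 − 23.6| = 6.1 mL/min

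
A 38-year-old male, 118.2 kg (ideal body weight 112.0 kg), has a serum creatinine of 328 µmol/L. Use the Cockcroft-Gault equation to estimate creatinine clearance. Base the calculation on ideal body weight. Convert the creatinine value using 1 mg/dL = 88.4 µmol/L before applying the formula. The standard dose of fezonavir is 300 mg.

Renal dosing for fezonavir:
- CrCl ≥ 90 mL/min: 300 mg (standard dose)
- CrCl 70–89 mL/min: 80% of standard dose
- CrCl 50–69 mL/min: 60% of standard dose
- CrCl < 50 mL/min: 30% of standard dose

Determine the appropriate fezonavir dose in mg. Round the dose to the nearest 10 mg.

90 mg

SCr = 328 / 88.4 = 3.71 mg/dL
CrCl = (140 − 38) × 112 / (72 × 3.71) = 11424.0 / 267.12 ≈ 42.8 mL/min
CrCl ≈ 43 mL/min → bracket < 50 mL/min.
30% of 300 mg = 90 mg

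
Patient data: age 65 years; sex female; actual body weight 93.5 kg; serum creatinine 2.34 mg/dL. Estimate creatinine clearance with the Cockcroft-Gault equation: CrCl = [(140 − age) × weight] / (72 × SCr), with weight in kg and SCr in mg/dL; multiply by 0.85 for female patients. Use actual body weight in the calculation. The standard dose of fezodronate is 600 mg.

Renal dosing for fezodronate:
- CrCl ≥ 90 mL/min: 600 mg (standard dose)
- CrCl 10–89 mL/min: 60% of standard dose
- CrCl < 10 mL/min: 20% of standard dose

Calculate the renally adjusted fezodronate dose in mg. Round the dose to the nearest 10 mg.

360 mg

CrCl = (140 − 65) × 93.5 / (72 × 2.34) × 0.85 = 7012.5 / 168.48 × 0.85 ≈ 35.4 mL/min
CrCl ≈ 35 mL/min → bracket 10–89 mL/min.
60% of 600 mg = 360 mg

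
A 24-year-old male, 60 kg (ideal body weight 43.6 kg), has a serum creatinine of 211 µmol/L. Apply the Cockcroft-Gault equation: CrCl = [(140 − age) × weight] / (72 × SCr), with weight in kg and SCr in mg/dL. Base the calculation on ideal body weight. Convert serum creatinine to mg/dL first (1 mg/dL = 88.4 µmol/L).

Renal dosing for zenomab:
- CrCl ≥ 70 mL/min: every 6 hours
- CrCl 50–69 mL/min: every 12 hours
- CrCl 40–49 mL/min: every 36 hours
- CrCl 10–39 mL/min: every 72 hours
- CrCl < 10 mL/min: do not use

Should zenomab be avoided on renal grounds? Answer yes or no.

no

SCr = 211 / 88.4 = 2.387 mg/dL
CrCl = (140 − 24) × 43.6 / (72 × 2.387) = 5057.6 / 171.86 ≈ 29.4 mL/min
CrCl ≈ 29 mL/min, which is ≥ 10 mL/min.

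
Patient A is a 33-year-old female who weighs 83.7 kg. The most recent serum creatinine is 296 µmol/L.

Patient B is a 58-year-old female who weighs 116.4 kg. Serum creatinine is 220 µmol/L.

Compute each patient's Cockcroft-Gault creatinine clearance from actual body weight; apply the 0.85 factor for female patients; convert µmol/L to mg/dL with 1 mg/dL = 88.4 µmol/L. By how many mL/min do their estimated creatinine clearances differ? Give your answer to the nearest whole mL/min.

14 mL/min

Patient A: SCr = 296 / 88.4 = 3.348 mg/dL
Patient A: CrCl = (140 − 33) × 83.7 / (72 × 3.348) × 0.85 = 8955.9 / 241.06 × 0.85 ≈ 31.6 mL/min
Patient B: SCr = 220 / 88.4 = 2.489 mg/dL
Patient B: CrCl = (140 − 58) × 116.4 / (72 × 2.489) × 0.85 = 9544.8 / 179.21 × 0.85 ≈ 45.3 mL/min
|31.6 − 45.3| = 13.7 mL/min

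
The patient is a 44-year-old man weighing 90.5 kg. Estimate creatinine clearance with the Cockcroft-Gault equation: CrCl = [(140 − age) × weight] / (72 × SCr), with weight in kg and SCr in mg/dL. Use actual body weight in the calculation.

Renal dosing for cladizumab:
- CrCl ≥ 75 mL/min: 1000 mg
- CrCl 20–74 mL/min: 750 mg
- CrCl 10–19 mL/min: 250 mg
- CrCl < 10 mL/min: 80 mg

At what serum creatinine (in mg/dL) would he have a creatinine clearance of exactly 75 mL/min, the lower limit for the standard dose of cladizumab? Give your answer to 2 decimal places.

1.61 mg/dL

Standard dose requires CrCl ≥ 75 mL/min.
Set (140 − 44) × 90.5 / (72 × SCr) = 75
SCr = (140 − 44) × 90.5 / (72 × 75) = 1.609 mg/dL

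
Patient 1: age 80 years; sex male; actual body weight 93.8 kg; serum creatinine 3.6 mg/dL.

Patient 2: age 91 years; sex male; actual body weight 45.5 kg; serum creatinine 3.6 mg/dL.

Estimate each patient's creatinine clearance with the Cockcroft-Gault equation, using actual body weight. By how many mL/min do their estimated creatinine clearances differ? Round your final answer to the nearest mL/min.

Patient 1: CrCl = (140 − 80) × 93.8 / (72 × 3.6) = 5628.0 / 259.20 ≈ 21.7 mL/min
Patient 2: CrCl = (140 − 91) × 45.5 / (72 × 3.6) = 2229.5 / 259.20 ≈ 8.6 mL/min
|21.7 − 8.6| = 13.1 mL/min

13 mL/min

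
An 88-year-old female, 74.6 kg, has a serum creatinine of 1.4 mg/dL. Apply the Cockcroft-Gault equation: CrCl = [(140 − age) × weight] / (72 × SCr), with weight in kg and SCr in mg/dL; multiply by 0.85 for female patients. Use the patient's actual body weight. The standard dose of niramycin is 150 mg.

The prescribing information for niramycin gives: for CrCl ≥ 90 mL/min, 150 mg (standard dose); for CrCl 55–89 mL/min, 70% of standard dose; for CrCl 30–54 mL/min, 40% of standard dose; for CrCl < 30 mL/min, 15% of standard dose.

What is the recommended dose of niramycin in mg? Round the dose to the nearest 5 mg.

CrCl = (140 − 88) × 74.6 / (72 × 1.4) × 0.85 = 3879.2 / 100.80 × 0.85 ≈ 32.7 mL/min
CrCl ≈ 33 mL/min → bracket 30–54 mL/min.
40% of 150 mg = 60 mg

60 mg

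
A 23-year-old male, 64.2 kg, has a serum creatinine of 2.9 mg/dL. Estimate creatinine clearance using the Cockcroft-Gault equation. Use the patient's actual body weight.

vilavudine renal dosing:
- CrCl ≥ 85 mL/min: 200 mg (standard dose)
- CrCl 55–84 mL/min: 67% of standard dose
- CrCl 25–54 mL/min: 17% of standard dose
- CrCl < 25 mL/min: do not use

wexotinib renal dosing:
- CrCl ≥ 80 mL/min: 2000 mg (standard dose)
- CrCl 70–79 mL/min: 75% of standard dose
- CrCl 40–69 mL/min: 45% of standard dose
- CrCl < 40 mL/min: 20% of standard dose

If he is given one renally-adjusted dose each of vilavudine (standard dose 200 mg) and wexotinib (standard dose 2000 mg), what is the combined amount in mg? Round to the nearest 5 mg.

CrCl = (140 − 23) × 64.2 / (72 × 2.9) = 7511.4 / 208.80 ≈ 36.0 mL/min
CrCl ≈ 36 mL/min.
vilavudine: 25–54 mL/min → 17% of 200 mg = 34 mg.
wexotinib: < 40 mL/min → 20% of 2000 mg = 400 mg.
Total = 34 + 400 = 434 mg.

435 mg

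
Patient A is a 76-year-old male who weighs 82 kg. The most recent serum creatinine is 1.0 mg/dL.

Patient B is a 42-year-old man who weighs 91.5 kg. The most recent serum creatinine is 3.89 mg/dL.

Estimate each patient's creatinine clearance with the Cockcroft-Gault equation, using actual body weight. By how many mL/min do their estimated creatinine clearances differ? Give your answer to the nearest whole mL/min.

Patient A: CrCl = (140 − 76) × 82 / (72 × 1) = 5248.0 / 72.00 ≈ 72.9 mL/min
Patient B: CrCl = (140 − 42) × 91.5 / (72 × 3.89) = 8967.0 / 280.08 ≈ 32.0 mL/min
|72.9 − 32.0| = 40.9 mL/min

41 mL/min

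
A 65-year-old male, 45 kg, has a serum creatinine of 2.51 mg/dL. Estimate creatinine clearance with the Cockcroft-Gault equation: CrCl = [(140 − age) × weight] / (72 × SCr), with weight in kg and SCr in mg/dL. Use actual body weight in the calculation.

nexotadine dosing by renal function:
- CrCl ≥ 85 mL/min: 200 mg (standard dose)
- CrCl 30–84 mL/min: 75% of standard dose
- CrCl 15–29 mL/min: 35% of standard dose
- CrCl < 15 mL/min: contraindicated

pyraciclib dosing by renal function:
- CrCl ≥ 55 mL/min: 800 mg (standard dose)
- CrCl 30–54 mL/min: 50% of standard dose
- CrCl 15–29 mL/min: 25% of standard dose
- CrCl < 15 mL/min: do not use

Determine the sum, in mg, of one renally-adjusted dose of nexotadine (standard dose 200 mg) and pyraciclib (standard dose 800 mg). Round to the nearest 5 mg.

CrCl = (140 − 65) × 45 / (72 × 2.51) = 3375.0 / 180.72 ≈ 18.7 mL/min
CrCl ≈ 19 mL/min.
nexotadine: 15–29 mL/min → 35% of 200 mg = 70 mg.
pyraciclib: 15–29 mL/min → 25% of 800 mg = 200 mg.
Total = 70 + 200 = 270 mg.

270 mg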